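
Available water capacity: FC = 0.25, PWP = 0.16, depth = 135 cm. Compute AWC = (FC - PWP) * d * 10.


AWC = (FC - PWP) * d * 10
AWC = (0.25 - 0.16) * 135 * 10
AWC = 0.0900 * 135 * 10

121.5000 mm


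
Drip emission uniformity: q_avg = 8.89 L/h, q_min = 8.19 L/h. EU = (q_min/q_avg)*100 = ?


EU = (q_min/q_avg)*100 = (8.19/8.89)*100 = 92.1260%

92.1260 %


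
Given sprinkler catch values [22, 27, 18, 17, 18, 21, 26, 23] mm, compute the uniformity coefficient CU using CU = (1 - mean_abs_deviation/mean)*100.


mean = 21.500000 mm
MAD = 3.000000 mm
CU = (1 - 3.000000/21.500000)*100

86.0465 %


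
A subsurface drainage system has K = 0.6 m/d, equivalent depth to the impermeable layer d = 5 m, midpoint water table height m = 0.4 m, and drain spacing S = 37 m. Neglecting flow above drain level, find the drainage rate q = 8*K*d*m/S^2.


q = 8*K*d*m/S^2
q = 8*0.6*5*0.4/37^2
q = 9.6000 / 1369

0.0070 m/d


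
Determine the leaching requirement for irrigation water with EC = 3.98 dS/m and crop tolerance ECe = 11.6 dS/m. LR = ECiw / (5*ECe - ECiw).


LR = ECiw / (5*ECe - ECiw)
LR = 3.98 / (5*11.6 - 3.98)
LR = 3.98 / 54.0200

0.0737


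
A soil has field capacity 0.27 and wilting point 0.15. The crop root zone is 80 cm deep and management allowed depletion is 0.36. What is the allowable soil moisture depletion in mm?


SMD = (FC - PWP) * d * MAD * 10
SMD = (0.27 - 0.15) * 80 * 0.36 * 10
SMD = 0.1200 * 80 * 0.36 * 10

34.5600 mm


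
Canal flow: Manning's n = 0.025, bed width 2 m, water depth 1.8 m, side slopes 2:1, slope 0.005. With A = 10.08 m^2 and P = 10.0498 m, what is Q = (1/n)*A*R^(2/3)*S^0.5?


R = A/P = 10.08/10.0498 = 1.003005
Q = (1/0.025) * 10.08 * 1.003005^(2/3) * 0.005^0.5

28.5676 m^3/s


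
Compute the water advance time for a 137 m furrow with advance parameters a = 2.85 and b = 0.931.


t = (L/a)^(1/b)
t = (137/2.85)^(1/0.931)
t = 48.070175^(1/0.931)

64.0510 min


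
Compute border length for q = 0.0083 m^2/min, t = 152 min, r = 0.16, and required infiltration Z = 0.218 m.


L = q*t/((1+r)*Z)
L = 0.0083*152/((1+0.16)*0.218)
L = 1.2616/0.25288

4.9889 m


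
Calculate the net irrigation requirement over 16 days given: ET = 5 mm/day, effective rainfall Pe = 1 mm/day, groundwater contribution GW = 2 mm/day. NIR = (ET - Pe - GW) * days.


Daily deficit = ET - Pe - GW = 5 - 1 - 2 = 2 mm/day
NIR = 2 * 16 = 32 mm

32.0000 mm


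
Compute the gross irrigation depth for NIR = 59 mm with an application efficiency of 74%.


Ea = 74% = 0.74
GID = NIR / Ea = 59 / 0.74 = 79.7297 mm

79.7297 mm


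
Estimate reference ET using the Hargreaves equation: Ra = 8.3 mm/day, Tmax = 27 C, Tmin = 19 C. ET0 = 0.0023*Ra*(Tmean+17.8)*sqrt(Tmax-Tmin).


Tmean = (Tmax + Tmin)/2 = (27 + 19)/2 = 23.0
ET0 = 0.0023 * 8.3 * (23.0 + 17.8) * sqrt(27 - 19)
ET0 = 0.0023 * 8.3 * 40.8 * 2.828427

2.2030 mm/day


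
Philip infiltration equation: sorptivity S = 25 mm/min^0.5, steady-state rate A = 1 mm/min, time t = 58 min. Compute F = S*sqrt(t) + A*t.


F = S*sqrt(t) + A*t
F = 25*sqrt(58) + 1*58
F = 25*7.615773 + 58

248.3943 mm


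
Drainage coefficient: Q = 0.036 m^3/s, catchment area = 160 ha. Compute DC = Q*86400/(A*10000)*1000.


DC = Q * 86400 / (A * 10000) * 1000
DC = 0.036 * 86400 / (160 * 10000) * 1000
DC = 3110400.0000 / 1600000

1.9440 mm/day


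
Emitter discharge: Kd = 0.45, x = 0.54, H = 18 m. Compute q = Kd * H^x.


q = Kd * H^x = 0.45 * 18^0.54 = 0.45 * 4.762633

2.1432 L/h


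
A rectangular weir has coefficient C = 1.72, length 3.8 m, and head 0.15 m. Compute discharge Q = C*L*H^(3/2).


Q = C * L * H^(3/2) = 1.72 * 3.8 * 0.15^1.5 = 1.72 * 3.8 * 0.058095

0.3797 m^3/s


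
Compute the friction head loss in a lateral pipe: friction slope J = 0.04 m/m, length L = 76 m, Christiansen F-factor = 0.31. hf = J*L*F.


hf = J * L * F = 0.04 * 76 * 0.31 = 0.9424 m

0.9424 m


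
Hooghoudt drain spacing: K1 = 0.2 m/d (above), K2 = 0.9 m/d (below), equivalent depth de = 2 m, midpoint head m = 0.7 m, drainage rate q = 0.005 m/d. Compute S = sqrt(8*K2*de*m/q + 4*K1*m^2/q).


S^2 = 8*K2*de*m/q + 4*K1*m^2/q
S^2 = 8*0.9*2*0.7/0.005 + 4*0.2*0.7^2/0.005
S = sqrt(2094.4000)

45.7646 m


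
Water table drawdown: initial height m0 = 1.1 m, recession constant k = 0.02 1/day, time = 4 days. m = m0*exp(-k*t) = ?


m = m0 * exp(-k*t)
m = 1.1 * exp(-0.02 * 4)
m = 1.1 * exp(-0.0800)

1.0154 m


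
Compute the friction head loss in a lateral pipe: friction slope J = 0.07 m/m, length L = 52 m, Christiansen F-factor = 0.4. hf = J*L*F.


hf = J * L * F = 0.07 * 52 * 0.4 = 1.4560 m

1.4560 m


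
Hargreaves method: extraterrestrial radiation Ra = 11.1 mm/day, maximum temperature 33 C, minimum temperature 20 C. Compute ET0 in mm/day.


Tmean = (Tmax + Tmin)/2 = (33 + 20)/2 = 26.5
ET0 = 0.0023 * 11.1 * (26.5 + 17.8) * sqrt(33 - 20)
ET0 = 0.0023 * 11.1 * 44.3 * 3.605551

4.0778 mm/day


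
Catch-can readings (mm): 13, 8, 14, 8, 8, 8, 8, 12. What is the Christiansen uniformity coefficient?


mean = 9.875000 mm
MAD = 2.343750 mm
CU = (1 - 2.343750/9.875000)*100

76.2658 %


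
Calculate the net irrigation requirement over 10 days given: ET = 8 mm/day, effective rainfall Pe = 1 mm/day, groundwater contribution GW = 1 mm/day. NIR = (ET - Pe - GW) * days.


Daily deficit = ET - Pe - GW = 8 - 1 - 1 = 6 mm/day
NIR = 6 * 10 = 60 mm

60.0000 mm


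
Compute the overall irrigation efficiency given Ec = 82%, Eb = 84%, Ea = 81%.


Ec = 0.82, Eb = 0.84, Ea = 0.81
E = 0.82 * 0.84 * 0.81 * 100 = 55.7928%

55.7928 %


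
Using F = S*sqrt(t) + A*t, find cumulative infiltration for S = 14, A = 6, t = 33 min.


F = S*sqrt(t) + A*t
F = 14*sqrt(33) + 6*33
F = 14*5.744563 + 198

278.4239 mm


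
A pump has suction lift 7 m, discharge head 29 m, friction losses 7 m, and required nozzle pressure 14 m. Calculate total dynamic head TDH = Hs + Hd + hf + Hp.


TDH = Hs + Hd + hf + Hp = 7 + 29 + 7 + 14 = 57

57 m


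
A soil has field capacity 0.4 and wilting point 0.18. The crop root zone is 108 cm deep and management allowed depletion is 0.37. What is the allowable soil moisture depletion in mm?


SMD = (FC - PWP) * d * MAD * 10
SMD = (0.4 - 0.18) * 108 * 0.37 * 10
SMD = 0.2200 * 108 * 0.37 * 10

87.9120 mm


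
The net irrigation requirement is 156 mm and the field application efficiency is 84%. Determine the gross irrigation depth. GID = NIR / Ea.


Ea = 84% = 0.84
GID = NIR / Ea = 156 / 0.84 = 185.7143 mm

185.7143 mm


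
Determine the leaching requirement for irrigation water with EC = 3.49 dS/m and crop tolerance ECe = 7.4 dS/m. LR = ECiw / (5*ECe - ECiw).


LR = ECiw / (5*ECe - ECiw)
LR = 3.49 / (5*7.4 - 3.49)
LR = 3.49 / 33.5100

0.1041


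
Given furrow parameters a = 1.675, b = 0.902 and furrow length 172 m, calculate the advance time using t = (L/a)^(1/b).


t = (L/a)^(1/b)
t = (172/1.675)^(1/0.902)
t = 102.686567^(1/0.902)

169.8476 min


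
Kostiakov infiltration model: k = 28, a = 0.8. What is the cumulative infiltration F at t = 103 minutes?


F = k * t^a = 28 * 103^0.8
F = 28 * 40.763342

1141.3736 mm


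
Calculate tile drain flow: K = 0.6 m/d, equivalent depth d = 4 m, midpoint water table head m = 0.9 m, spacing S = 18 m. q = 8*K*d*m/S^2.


q = 8*K*d*m/S^2
q = 8*0.6*4*0.9/18^2
q = 17.2800 / 324

0.0533 m/d


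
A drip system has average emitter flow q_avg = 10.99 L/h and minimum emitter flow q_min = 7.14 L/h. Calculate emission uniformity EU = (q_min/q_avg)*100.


EU = (q_min/q_avg)*100 = (7.14/10.99)*100 = 64.9682%

64.9682 %


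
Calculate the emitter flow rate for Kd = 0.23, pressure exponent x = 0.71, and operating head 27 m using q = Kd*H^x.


q = Kd * H^x = 0.23 * 27^0.71 = 0.23 * 10.381695

2.3878 L/h


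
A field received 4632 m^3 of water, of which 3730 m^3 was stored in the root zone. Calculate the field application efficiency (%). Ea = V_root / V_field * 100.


Ea = V_root / V_field * 100 = 3730 / 4632 * 100 = 80.5268%

80.5268 %


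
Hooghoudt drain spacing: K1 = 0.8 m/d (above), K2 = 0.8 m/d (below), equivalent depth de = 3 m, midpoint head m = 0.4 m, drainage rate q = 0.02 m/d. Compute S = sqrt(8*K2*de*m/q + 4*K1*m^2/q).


S^2 = 8*K2*de*m/q + 4*K1*m^2/q
S^2 = 8*0.8*3*0.4/0.02 + 4*0.8*0.4^2/0.02
S = sqrt(409.6000)

20.2386 m


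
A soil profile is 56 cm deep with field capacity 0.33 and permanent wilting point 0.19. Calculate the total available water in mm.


AWC = (FC - PWP) * d * 10
AWC = (0.33 - 0.19) * 56 * 10
AWC = 0.1400 * 56 * 10

78.4000 mm


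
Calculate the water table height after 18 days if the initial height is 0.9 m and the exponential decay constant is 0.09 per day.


m = m0 * exp(-k*t)
m = 0.9 * exp(-0.09 * 18)
m = 0.9 * exp(-1.6200)

0.1781 m


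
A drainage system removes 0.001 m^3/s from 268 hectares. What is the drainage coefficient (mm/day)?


DC = Q * 86400 / (A * 10000) * 1000
DC = 0.001 * 86400 / (268 * 10000) * 1000
DC = 86400.0000 / 2680000

0.0322 mm/day


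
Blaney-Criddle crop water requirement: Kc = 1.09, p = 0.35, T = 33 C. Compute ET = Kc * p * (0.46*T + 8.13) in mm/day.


ET = Kc * p * (0.46*T + 8.13)
ET = 1.09 * 0.35 * (0.46*33 + 8.13)
ET = 1.09 * 0.35 * 23.3100

8.8928 mm/day


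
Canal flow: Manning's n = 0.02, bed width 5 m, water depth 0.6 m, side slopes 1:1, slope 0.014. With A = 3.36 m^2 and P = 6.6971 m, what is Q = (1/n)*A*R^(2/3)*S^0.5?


R = A/P = 3.36/6.6971 = 0.501710
Q = (1/0.02) * 3.36 * 0.501710^(2/3) * 0.014^0.5

12.5509 m^3/s


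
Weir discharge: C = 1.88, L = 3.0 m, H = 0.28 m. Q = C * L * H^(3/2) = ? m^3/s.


Q = C * L * H^(3/2) = 1.88 * 3.0 * 0.28^1.5 = 1.88 * 3.0 * 0.148162

0.8356 m^3/s


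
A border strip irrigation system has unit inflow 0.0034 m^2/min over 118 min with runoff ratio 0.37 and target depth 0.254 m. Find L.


L = q*t/((1+r)*Z)
L = 0.0034*118/((1+0.37)*0.254)
L = 0.4012/0.34798

1.1529 m


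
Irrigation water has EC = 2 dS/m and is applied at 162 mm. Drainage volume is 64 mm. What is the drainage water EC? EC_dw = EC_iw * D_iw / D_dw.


EC_dw = EC_iw * D_iw / D_dw
EC_dw = 2 * 162 / 64
EC_dw = 324 / 64

5.0625 dS/m


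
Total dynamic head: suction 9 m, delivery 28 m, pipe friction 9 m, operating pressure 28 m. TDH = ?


TDH = Hs + Hd + hf + Hp = 9 + 28 + 9 + 28 = 74

74 m


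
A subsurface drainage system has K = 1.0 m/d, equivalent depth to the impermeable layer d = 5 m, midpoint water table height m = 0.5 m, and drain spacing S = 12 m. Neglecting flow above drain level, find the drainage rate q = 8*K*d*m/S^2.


q = 8*K*d*m/S^2
q = 8*1.0*5*0.5/12^2
q = 20.0000 / 144

0.1389 m/d


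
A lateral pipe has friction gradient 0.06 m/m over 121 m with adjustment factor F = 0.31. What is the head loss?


hf = J * L * F = 0.06 * 121 * 0.31 = 2.2506 m

2.2506 m


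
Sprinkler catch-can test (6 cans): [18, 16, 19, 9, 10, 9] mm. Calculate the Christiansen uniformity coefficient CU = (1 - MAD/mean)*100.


mean = 13.500000 mm
MAD = 4.166667 mm
CU = (1 - 4.166667/13.500000)*100

69.1358 %


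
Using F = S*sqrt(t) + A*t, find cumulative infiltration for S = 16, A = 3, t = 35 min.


F = S*sqrt(t) + A*t
F = 16*sqrt(35) + 3*35
F = 16*5.916080 + 105

199.6573 mm


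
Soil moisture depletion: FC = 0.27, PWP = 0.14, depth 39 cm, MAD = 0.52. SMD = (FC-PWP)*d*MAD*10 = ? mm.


SMD = (FC - PWP) * d * MAD * 10
SMD = (0.27 - 0.14) * 39 * 0.52 * 10
SMD = 0.1300 * 39 * 0.52 * 10

26.3640 mm


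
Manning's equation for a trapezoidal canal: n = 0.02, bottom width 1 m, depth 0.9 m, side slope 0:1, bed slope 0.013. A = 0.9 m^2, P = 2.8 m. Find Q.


R = A/P = 0.9/2.8 = 0.321429
Q = (1/0.02) * 0.9 * 0.321429^(2/3) * 0.013^0.5

2.4075 m^3/s


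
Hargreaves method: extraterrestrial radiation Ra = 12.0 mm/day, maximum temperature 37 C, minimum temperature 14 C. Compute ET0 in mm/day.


Tmean = (Tmax + Tmin)/2 = (37 + 14)/2 = 25.5
ET0 = 0.0023 * 12.0 * (25.5 + 17.8) * sqrt(37 - 14)
ET0 = 0.0023 * 12.0 * 43.3 * 4.795832

5.7314 mm/day


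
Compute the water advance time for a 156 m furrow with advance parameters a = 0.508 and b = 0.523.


t = (L/a)^(1/b)
t = (156/0.508)^(1/0.523)
t = 307.086614^(1/0.523)

56984.5275 min


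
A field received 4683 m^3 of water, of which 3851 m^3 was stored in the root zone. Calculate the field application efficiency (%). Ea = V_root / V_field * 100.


Ea = V_root / V_field * 100 = 3851 / 4683 * 100 = 82.2336%

82.2336 %


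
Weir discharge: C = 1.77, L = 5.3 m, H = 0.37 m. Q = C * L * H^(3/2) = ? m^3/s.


Q = C * L * H^(3/2) = 1.77 * 5.3 * 0.37^1.5 = 1.77 * 5.3 * 0.225062

2.1113 m^3/s


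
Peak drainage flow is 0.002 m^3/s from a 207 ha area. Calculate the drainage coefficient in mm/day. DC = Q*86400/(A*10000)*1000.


DC = Q * 86400 / (A * 10000) * 1000
DC = 0.002 * 86400 / (207 * 10000) * 1000
DC = 172800.0000 / 2070000

0.0835 mm/day


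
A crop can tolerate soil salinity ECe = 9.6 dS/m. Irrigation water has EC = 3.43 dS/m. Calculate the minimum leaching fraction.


LR = ECiw / (5*ECe - ECiw)
LR = 3.43 / (5*9.6 - 3.43)
LR = 3.43 / 44.5700

0.0770


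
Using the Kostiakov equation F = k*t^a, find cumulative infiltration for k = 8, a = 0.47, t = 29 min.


F = k * t^a = 8 * 29^0.47
F = 8 * 4.867736

38.9419 mm


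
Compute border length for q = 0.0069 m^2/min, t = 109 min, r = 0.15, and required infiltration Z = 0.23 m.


L = q*t/((1+r)*Z)
L = 0.0069*109/((1+0.15)*0.23)
L = 0.7521/0.2645

2.8435 m


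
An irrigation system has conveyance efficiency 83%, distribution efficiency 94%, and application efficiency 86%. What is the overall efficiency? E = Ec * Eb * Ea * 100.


Ec = 0.83, Eb = 0.94, Ea = 0.86
E = 0.83 * 0.94 * 0.86 * 100 = 67.0972%

67.0972 %


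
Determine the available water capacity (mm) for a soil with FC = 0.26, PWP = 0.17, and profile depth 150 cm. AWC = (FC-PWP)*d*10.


AWC = (FC - PWP) * d * 10
AWC = (0.26 - 0.17) * 150 * 10
AWC = 0.0900 * 150 * 10

135.0000 mm


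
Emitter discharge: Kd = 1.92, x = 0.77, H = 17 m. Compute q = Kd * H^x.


q = Kd * H^x = 1.92 * 17^0.77 = 1.92 * 8.860244

17.0117 L/h


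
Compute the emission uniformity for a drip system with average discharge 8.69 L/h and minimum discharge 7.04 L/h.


EU = (q_min/q_avg)*100 = (7.04/8.69)*100 = 81.0127%

81.0127 %


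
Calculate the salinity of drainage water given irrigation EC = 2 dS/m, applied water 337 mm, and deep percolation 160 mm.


EC_dw = EC_iw * D_iw / D_dw
EC_dw = 2 * 337 / 160
EC_dw = 674 / 160

4.2125 dS/m


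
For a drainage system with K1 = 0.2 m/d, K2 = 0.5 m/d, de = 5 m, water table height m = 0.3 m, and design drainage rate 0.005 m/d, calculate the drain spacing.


S^2 = 8*K2*de*m/q + 4*K1*m^2/q
S^2 = 8*0.5*5*0.3/0.005 + 4*0.2*0.3^2/0.005
S = sqrt(1214.4000)

34.8482 m


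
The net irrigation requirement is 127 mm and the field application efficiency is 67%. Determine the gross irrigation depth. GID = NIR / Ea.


Ea = 67% = 0.67
GID = NIR / Ea = 127 / 0.67 = 189.5522 mm

189.5522 mm


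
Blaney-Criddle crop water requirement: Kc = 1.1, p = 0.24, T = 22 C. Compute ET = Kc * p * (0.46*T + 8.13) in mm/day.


ET = Kc * p * (0.46*T + 8.13)
ET = 1.1 * 0.24 * (0.46*22 + 8.13)
ET = 1.1 * 0.24 * 18.2500

4.8180 mm/day


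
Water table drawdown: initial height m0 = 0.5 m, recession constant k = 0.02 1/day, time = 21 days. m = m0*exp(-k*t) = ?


m = m0 * exp(-k*t)
m = 0.5 * exp(-0.02 * 21)
m = 0.5 * exp(-0.4200)

0.3285 m


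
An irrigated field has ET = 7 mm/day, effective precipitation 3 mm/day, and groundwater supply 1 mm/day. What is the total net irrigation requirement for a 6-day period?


Daily deficit = ET - Pe - GW = 7 - 3 - 1 = 3 mm/day
NIR = 3 * 6 = 18 mm

18.0000 mm


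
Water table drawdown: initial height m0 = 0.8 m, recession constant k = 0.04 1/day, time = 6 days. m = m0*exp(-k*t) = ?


m = m0 * exp(-k*t)
m = 0.8 * exp(-0.04 * 6)
m = 0.8 * exp(-0.2400)

0.6293 m


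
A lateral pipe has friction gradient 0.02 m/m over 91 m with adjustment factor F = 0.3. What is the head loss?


hf = J * L * F = 0.02 * 91 * 0.3 = 0.5460 m

0.5460 m


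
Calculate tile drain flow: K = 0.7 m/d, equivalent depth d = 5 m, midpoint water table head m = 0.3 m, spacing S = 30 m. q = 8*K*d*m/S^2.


q = 8*K*d*m/S^2
q = 8*0.7*5*0.3/30^2
q = 8.4000 / 900

0.0093 m/d


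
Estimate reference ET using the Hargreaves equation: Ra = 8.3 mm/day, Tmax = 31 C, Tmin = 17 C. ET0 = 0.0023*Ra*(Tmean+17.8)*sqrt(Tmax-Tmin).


Tmean = (Tmax + Tmin)/2 = (31 + 17)/2 = 24.0
ET0 = 0.0023 * 8.3 * (24.0 + 17.8) * sqrt(31 - 17)
ET0 = 0.0023 * 8.3 * 41.8 * 3.741657

2.9857 mm/day


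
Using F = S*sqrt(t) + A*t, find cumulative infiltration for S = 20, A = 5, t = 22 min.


F = S*sqrt(t) + A*t
F = 20*sqrt(22) + 5*22
F = 20*4.690416 + 110

203.8083 mm


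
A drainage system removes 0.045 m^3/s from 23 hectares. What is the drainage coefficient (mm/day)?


DC = Q * 86400 / (A * 10000) * 1000
DC = 0.045 * 86400 / (23 * 10000) * 1000
DC = 3888000.0000 / 230000

16.9043 mm/day


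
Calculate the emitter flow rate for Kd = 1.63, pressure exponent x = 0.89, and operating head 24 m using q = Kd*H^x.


q = Kd * H^x = 1.63 * 24^0.89 = 1.63 * 16.919519

27.5788 L/h


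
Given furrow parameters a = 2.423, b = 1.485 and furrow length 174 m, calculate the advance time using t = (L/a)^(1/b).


t = (L/a)^(1/b)
t = (174/2.423)^(1/1.485)
t = 71.811804^(1/1.485)

17.7813 min


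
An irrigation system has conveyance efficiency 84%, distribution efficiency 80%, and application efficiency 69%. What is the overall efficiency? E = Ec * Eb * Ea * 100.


Ec = 0.84, Eb = 0.8, Ea = 0.69
E = 0.84 * 0.8 * 0.69 * 100 = 46.3680%

46.3680 %


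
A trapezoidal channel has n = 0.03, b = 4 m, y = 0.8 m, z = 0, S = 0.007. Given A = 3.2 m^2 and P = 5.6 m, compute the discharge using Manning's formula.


R = A/P = 3.2/5.6 = 0.571429
Q = (1/0.03) * 3.2 * 0.571429^(2/3) * 0.007^0.5

6.1454 m^3/s


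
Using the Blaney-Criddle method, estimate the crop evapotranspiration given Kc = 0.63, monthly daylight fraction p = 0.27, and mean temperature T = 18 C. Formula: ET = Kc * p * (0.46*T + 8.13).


ET = Kc * p * (0.46*T + 8.13)
ET = 0.63 * 0.27 * (0.46*18 + 8.13)
ET = 0.63 * 0.27 * 16.4100

2.7913 mm/day


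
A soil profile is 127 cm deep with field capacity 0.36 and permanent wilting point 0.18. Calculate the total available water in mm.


AWC = (FC - PWP) * d * 10
AWC = (0.36 - 0.18) * 127 * 10
AWC = 0.1800 * 127 * 10

228.6000 mm


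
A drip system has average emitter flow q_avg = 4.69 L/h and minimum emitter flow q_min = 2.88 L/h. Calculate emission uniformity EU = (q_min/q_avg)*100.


EU = (q_min/q_avg)*100 = (2.88/4.69)*100 = 61.4072%

61.4072 %


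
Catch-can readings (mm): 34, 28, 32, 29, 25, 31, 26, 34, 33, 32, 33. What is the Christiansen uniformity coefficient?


mean = 30.636364 mm
MAD = 2.644628 mm
CU = (1 - 2.644628/30.636364)*100

91.3677 %


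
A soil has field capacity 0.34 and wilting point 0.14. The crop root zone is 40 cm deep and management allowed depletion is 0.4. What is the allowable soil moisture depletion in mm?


SMD = (FC - PWP) * d * MAD * 10
SMD = (0.34 - 0.14) * 40 * 0.4 * 10
SMD = 0.2000 * 40 * 0.4 * 10

32.0000 mm


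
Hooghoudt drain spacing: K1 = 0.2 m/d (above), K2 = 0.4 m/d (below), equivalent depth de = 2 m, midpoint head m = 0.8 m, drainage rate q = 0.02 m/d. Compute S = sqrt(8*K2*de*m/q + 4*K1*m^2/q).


S^2 = 8*K2*de*m/q + 4*K1*m^2/q
S^2 = 8*0.4*2*0.8/0.02 + 4*0.2*0.8^2/0.02
S = sqrt(281.6000)

16.7809 m


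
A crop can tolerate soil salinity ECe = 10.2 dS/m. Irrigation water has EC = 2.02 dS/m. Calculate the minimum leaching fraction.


LR = ECiw / (5*ECe - ECiw)
LR = 2.02 / (5*10.2 - 2.02)
LR = 2.02 / 48.9800

0.0412


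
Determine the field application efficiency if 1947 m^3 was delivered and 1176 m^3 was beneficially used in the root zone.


Ea = V_root / V_field * 100 = 1176 / 1947 * 100 = 60.4006%

60.4006 %


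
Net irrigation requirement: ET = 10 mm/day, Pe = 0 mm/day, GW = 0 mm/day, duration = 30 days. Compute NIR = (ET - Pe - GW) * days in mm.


Daily deficit = ET - Pe - GW = 10 - 0 - 0 = 10 mm/day
NIR = 10 * 30 = 300 mm

300.0000 mm


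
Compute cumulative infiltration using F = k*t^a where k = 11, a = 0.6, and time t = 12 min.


F = k * t^a = 11 * 12^0.6
F = 11 * 4.441286

48.8541 mm


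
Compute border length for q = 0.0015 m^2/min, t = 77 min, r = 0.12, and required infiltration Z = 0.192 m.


L = q*t/((1+r)*Z)
L = 0.0015*77/((1+0.12)*0.192)
L = 0.1155/0.21504

0.5371 m


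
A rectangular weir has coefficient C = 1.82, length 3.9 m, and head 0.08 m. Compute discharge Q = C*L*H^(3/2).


Q = C * L * H^(3/2) = 1.82 * 3.9 * 0.08^1.5 = 1.82 * 3.9 * 0.022627

0.1606 m^3/s


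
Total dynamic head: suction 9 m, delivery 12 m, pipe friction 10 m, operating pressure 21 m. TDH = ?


TDH = Hs + Hd + hf + Hp = 9 + 12 + 10 + 21 = 52

52 m


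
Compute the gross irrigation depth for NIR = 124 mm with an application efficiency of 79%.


Ea = 79% = 0.79
GID = NIR / Ea = 124 / 0.79 = 156.9620 mm

156.9620 mm


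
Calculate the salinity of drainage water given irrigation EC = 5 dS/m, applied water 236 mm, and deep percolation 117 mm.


EC_dw = EC_iw * D_iw / D_dw
EC_dw = 5 * 236 / 117
EC_dw = 1180 / 117

10.0855 dS/m


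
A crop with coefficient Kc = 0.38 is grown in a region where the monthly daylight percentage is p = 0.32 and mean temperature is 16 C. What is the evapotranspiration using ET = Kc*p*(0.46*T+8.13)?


ET = Kc * p * (0.46*T + 8.13)
ET = 0.38 * 0.32 * (0.46*16 + 8.13)
ET = 0.38 * 0.32 * 15.4900

1.8836 mm/day


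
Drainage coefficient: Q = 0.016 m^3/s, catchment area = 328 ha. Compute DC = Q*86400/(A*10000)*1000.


DC = Q * 86400 / (A * 10000) * 1000
DC = 0.016 * 86400 / (328 * 10000) * 1000
DC = 1382400.0000 / 3280000

0.4215 mm/day


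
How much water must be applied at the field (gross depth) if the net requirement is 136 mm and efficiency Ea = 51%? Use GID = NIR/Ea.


Ea = 51% = 0.51
GID = NIR / Ea = 136 / 0.51 = 266.6667 mm

266.6667 mm


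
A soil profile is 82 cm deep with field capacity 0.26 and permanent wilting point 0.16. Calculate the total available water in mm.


AWC = (FC - PWP) * d * 10
AWC = (0.26 - 0.16) * 82 * 10
AWC = 0.1000 * 82 * 10

82.0000 mm


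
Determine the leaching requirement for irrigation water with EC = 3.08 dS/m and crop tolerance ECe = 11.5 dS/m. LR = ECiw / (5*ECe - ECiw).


LR = ECiw / (5*ECe - ECiw)
LR = 3.08 / (5*11.5 - 3.08)
LR = 3.08 / 54.4200

0.0566


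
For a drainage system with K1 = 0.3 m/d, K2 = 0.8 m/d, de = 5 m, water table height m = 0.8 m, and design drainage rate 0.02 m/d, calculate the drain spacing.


S^2 = 8*K2*de*m/q + 4*K1*m^2/q
S^2 = 8*0.8*5*0.8/0.02 + 4*0.3*0.8^2/0.02
S = sqrt(1318.4000)

36.3098 m


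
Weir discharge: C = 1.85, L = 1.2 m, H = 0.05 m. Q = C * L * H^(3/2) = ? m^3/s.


Q = C * L * H^(3/2) = 1.85 * 1.2 * 0.05^1.5 = 1.85 * 1.2 * 0.011180

0.0248 m^3/s


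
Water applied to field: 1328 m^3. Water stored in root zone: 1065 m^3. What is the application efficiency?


Ea = V_root / V_field * 100 = 1065 / 1328 * 100 = 80.1958%

80.1958 %


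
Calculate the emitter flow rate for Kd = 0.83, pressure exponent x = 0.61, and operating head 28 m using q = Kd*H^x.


q = Kd * H^x = 0.83 * 28^0.61 = 0.83 * 7.634250

6.3364 L/h


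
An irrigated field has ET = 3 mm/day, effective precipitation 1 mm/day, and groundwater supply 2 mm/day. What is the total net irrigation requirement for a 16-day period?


Daily deficit = ET - Pe - GW = 3 - 1 - 2 = 0 mm/day
NIR = 0 * 16 = 0 mm

0 mm


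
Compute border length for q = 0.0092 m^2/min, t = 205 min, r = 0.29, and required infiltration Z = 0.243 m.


L = q*t/((1+r)*Z)
L = 0.0092*205/((1+0.29)*0.243)
L = 1.886/0.31347

6.0165 m


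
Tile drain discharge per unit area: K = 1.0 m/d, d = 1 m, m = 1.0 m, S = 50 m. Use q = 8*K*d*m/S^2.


q = 8*K*d*m/S^2
q = 8*1.0*1*1.0/50^2
q = 8.0000 / 2500

0.0032 m/d


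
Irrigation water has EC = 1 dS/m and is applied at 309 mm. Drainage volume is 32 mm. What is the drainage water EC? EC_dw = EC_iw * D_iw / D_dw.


EC_dw = EC_iw * D_iw / D_dw
EC_dw = 1 * 309 / 32
EC_dw = 309 / 32

9.6562 dS/m


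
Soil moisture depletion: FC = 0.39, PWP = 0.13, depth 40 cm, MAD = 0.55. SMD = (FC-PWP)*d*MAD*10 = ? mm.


SMD = (FC - PWP) * d * MAD * 10
SMD = (0.39 - 0.13) * 40 * 0.55 * 10
SMD = 0.2600 * 40 * 0.55 * 10

57.2000 mm


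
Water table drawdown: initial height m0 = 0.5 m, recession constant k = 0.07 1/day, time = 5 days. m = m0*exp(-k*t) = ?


m = m0 * exp(-k*t)
m = 0.5 * exp(-0.07 * 5)
m = 0.5 * exp(-0.3500)

0.3523 m


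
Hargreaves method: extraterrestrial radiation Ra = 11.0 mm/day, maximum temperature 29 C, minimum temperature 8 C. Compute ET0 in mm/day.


Tmean = (Tmax + Tmin)/2 = (29 + 8)/2 = 18.5
ET0 = 0.0023 * 11.0 * (18.5 + 17.8) * sqrt(29 - 8)
ET0 = 0.0023 * 11.0 * 36.3 * 4.582576

4.2086 mm/day


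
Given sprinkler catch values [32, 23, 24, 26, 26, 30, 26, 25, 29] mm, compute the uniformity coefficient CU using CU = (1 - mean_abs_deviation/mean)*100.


mean = 26.777778 mm
MAD = 2.370370 mm
CU = (1 - 2.370370/26.777778)*100

91.1480 %


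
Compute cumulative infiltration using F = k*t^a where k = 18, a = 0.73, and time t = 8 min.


F = k * t^a = 18 * 8^0.73
F = 18 * 4.563055

82.1350 mm


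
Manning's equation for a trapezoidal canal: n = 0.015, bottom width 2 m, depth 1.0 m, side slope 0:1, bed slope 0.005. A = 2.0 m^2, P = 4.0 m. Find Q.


R = A/P = 2.0/4.0 = 0.500000
Q = (1/0.015) * 2.0 * 0.500000^(2/3) * 0.005^0.5

5.9393 m^3/s


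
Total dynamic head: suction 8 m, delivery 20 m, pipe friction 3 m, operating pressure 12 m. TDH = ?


TDH = Hs + Hd + hf + Hp = 8 + 20 + 3 + 12 = 43

43 m


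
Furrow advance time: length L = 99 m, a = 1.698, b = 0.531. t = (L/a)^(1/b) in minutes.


t = (L/a)^(1/b)
t = (99/1.698)^(1/0.531)
t = 58.303887^(1/0.531)

2114.6121 min


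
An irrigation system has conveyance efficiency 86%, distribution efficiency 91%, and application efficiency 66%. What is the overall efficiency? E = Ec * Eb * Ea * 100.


Ec = 0.86, Eb = 0.91, Ea = 0.66
E = 0.86 * 0.91 * 0.66 * 100 = 51.6516%

51.6516 %


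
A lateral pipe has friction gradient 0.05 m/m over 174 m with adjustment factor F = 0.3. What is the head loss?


hf = J * L * F = 0.05 * 174 * 0.3 = 2.6100 m

2.6100 m


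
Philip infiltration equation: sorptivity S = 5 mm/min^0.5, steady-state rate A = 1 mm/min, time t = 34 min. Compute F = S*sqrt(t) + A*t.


F = S*sqrt(t) + A*t
F = 5*sqrt(34) + 1*34
F = 5*5.830952 + 34

63.1548 mm


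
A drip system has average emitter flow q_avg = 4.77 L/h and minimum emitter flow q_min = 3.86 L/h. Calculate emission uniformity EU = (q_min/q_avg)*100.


EU = (q_min/q_avg)*100 = (3.86/4.77)*100 = 80.9224%

80.9224 %


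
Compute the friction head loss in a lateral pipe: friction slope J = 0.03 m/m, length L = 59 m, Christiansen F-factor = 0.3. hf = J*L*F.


hf = J * L * F = 0.03 * 59 * 0.3 = 0.5310 m

0.5310 m


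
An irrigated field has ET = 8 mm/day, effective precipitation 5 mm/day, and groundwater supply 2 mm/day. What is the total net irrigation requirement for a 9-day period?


Daily deficit = ET - Pe - GW = 8 - 5 - 2 = 1 mm/day
NIR = 1 * 9 = 9 mm

9.0000 mm


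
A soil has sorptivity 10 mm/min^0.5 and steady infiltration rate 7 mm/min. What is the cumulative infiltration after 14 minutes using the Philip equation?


F = S*sqrt(t) + A*t
F = 10*sqrt(14) + 7*14
F = 10*3.741657 + 98

135.4166 mm


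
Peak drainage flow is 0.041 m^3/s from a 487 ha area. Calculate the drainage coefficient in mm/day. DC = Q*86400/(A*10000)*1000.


DC = Q * 86400 / (A * 10000) * 1000
DC = 0.041 * 86400 / (487 * 10000) * 1000
DC = 3542400.0000 / 4870000

0.7274 mm/day


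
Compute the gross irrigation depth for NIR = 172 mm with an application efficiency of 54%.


Ea = 54% = 0.54
GID = NIR / Ea = 172 / 0.54 = 318.5185 mm

318.5185 mm


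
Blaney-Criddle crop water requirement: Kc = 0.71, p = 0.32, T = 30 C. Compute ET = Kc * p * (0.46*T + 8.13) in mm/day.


ET = Kc * p * (0.46*T + 8.13)
ET = 0.71 * 0.32 * (0.46*30 + 8.13)
ET = 0.71 * 0.32 * 21.9300

4.9825 mm/day


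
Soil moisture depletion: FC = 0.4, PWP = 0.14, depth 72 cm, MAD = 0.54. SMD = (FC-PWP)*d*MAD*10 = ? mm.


SMD = (FC - PWP) * d * MAD * 10
SMD = (0.4 - 0.14) * 72 * 0.54 * 10
SMD = 0.2600 * 72 * 0.54 * 10

101.0880 mm


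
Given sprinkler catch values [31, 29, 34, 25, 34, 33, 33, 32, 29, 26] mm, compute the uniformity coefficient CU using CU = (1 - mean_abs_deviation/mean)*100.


mean = 30.600000 mm
MAD = 2.680000 mm
CU = (1 - 2.680000/30.600000)*100

91.2418 %


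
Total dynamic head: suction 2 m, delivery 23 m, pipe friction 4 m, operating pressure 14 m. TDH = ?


TDH = Hs + Hd + hf + Hp = 2 + 23 + 4 + 14 = 43

43 m


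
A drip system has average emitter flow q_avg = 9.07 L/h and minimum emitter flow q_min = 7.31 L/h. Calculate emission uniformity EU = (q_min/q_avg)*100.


EU = (q_min/q_avg)*100 = (7.31/9.07)*100 = 80.5954%

80.5954 %


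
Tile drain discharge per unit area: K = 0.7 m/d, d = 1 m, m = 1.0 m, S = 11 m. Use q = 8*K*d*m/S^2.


q = 8*K*d*m/S^2
q = 8*0.7*1*1.0/11^2
q = 5.6000 / 121

0.0463 m/d


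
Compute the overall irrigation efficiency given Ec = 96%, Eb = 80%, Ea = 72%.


Ec = 0.96, Eb = 0.8, Ea = 0.72
E = 0.96 * 0.8 * 0.72 * 100 = 55.2960%

55.2960 %


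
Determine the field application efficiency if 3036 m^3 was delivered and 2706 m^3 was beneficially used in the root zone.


Ea = V_root / V_field * 100 = 2706 / 3036 * 100 = 89.1304%

89.1304 %


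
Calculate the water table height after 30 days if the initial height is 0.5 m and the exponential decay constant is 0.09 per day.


m = m0 * exp(-k*t)
m = 0.5 * exp(-0.09 * 30)
m = 0.5 * exp(-2.7000)

0.0336 m


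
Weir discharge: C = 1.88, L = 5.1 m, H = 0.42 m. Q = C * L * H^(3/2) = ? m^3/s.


Q = C * L * H^(3/2) = 1.88 * 5.1 * 0.42^1.5 = 1.88 * 5.1 * 0.272191

2.6098 m^3/s


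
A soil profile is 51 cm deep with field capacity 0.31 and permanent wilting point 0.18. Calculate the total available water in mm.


AWC = (FC - PWP) * d * 10
AWC = (0.31 - 0.18) * 51 * 10
AWC = 0.1300 * 51 * 10

66.3000 mm


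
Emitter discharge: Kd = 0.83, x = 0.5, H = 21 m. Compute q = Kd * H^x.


q = Kd * H^x = 0.83 * 21^0.5 = 0.83 * 4.582576

3.8035 L/h


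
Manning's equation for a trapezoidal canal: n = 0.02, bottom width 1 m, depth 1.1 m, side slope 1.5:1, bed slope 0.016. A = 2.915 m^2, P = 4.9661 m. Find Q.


R = A/P = 2.915/4.9661 = 0.586980
Q = (1/0.02) * 2.915 * 0.586980^(2/3) * 0.016^0.5

12.9246 m^3/s


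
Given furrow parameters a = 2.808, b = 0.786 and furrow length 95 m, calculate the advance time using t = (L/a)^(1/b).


t = (L/a)^(1/b)
t = (95/2.808)^(1/0.786)
t = 33.831909^(1/0.786)

88.2486 min


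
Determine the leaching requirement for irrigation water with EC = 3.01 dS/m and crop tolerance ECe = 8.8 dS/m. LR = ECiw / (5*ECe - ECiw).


LR = ECiw / (5*ECe - ECiw)
LR = 3.01 / (5*8.8 - 3.01)
LR = 3.01 / 40.9900

0.0734


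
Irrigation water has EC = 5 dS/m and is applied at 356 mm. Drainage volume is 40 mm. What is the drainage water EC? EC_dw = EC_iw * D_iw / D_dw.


EC_dw = EC_iw * D_iw / D_dw
EC_dw = 5 * 356 / 40
EC_dw = 1780 / 40

44.5000 dS/m


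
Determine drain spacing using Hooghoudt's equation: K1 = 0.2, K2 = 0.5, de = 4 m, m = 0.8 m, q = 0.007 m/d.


S^2 = 8*K2*de*m/q + 4*K1*m^2/q
S^2 = 8*0.5*4*0.8/0.007 + 4*0.2*0.8^2/0.007
S = sqrt(1901.7143)

43.6086 m


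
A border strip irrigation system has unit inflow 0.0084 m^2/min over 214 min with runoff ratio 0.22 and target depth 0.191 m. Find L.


L = q*t/((1+r)*Z)
L = 0.0084*214/((1+0.22)*0.191)
L = 1.7976/0.23302

7.7144 m


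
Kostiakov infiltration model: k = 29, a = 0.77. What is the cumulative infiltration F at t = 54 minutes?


F = k * t^a = 29 * 54^0.77
F = 29 * 21.574622

625.6640 mm


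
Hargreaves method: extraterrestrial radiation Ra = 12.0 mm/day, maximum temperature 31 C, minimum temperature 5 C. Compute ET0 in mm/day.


Tmean = (Tmax + Tmin)/2 = (31 + 5)/2 = 18.0
ET0 = 0.0023 * 12.0 * (18.0 + 17.8) * sqrt(31 - 5)
ET0 = 0.0023 * 12.0 * 35.8 * 5.099020

5.0382 mm/day


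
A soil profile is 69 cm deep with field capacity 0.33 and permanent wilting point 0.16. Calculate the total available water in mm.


AWC = (FC - PWP) * d * 10
AWC = (0.33 - 0.16) * 69 * 10
AWC = 0.1700 * 69 * 10

117.3000 mm


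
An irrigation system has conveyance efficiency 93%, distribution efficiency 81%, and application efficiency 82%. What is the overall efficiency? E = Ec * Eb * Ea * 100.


Ec = 0.93, Eb = 0.81, Ea = 0.82
E = 0.93 * 0.81 * 0.82 * 100 = 61.7706%

61.7706 %


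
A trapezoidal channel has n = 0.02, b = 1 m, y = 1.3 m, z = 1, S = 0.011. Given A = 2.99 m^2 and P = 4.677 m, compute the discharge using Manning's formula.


R = A/P = 2.99/4.677 = 0.639299
Q = (1/0.02) * 2.99 * 0.639299^(2/3) * 0.011^0.5

11.6361 m^3/s


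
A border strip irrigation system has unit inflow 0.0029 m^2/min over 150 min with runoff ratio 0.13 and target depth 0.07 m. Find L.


L = q*t/((1+r)*Z)
L = 0.0029*150/((1+0.13)*0.07)
L = 0.435/0.0791

5.4994 m


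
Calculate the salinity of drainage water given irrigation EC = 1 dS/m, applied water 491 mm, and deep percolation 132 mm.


EC_dw = EC_iw * D_iw / D_dw
EC_dw = 1 * 491 / 132
EC_dw = 491 / 132

3.7197 dS/m


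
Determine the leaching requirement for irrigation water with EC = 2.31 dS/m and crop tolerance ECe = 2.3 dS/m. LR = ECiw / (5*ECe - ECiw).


LR = ECiw / (5*ECe - ECiw)
LR = 2.31 / (5*2.3 - 2.31)
LR = 2.31 / 9.1900

0.2514


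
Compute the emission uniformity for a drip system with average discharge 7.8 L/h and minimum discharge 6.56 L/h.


EU = (q_min/q_avg)*100 = (6.56/7.8)*100 = 84.1026%

84.1026 %


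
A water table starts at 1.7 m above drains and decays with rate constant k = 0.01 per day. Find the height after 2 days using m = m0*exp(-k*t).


m = m0 * exp(-k*t)
m = 1.7 * exp(-0.01 * 2)
m = 1.7 * exp(-0.0200)

1.6663 m


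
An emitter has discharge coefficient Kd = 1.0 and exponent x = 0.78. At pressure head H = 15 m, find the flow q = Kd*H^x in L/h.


q = Kd * H^x = 1.0 * 15^0.78 = 1.0 * 8.267062

8.2671 L/h


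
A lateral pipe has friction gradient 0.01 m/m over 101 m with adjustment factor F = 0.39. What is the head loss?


hf = J * L * F = 0.01 * 101 * 0.39 = 0.3939 m

0.3939 m


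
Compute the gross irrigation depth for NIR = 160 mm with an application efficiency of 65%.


Ea = 65% = 0.65
GID = NIR / Ea = 160 / 0.65 = 246.1538 mm

246.1538 mm


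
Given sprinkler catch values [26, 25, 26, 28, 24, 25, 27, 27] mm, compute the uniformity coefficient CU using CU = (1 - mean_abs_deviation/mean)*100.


mean = 26.000000 mm
MAD = 1.000000 mm
CU = (1 - 1.000000/26.000000)*100

96.1538 %


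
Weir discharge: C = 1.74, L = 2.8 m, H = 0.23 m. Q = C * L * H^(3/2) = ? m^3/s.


Q = C * L * H^(3/2) = 1.74 * 2.8 * 0.23^1.5 = 1.74 * 2.8 * 0.110304

0.5374 m^3/s


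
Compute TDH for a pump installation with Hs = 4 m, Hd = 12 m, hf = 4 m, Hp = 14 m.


TDH = Hs + Hd + hf + Hp = 4 + 12 + 4 + 14 = 34

34 m


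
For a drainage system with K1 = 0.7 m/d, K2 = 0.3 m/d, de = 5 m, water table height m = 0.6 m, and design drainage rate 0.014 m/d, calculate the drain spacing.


S^2 = 8*K2*de*m/q + 4*K1*m^2/q
S^2 = 8*0.3*5*0.6/0.014 + 4*0.7*0.6^2/0.014
S = sqrt(586.2857)

24.2133 m


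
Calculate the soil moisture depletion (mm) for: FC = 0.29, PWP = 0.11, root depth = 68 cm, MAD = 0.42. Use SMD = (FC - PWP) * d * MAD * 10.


SMD = (FC - PWP) * d * MAD * 10
SMD = (0.29 - 0.11) * 68 * 0.42 * 10
SMD = 0.1800 * 68 * 0.42 * 10

51.4080 mm


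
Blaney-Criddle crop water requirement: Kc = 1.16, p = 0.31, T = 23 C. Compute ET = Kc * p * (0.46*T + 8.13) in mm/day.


ET = Kc * p * (0.46*T + 8.13)
ET = 1.16 * 0.31 * (0.46*23 + 8.13)
ET = 1.16 * 0.31 * 18.7100

6.7281 mm/day


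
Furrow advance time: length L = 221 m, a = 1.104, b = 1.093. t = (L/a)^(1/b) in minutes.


t = (L/a)^(1/b)
t = (221/1.104)^(1/1.093)
t = 200.181159^(1/1.093)

127.5270 min


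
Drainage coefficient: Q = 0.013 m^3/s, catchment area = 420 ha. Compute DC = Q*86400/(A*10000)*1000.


DC = Q * 86400 / (A * 10000) * 1000
DC = 0.013 * 86400 / (420 * 10000) * 1000
DC = 1123200.0000 / 4200000

0.2674 mm/day


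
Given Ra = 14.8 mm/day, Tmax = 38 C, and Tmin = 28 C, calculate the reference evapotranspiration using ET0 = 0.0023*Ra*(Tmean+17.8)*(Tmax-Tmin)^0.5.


Tmean = (Tmax + Tmin)/2 = (38 + 28)/2 = 33.0
ET0 = 0.0023 * 14.8 * (33.0 + 17.8) * sqrt(38 - 28)
ET0 = 0.0023 * 14.8 * 50.8 * 3.162278

5.4683 mm/day


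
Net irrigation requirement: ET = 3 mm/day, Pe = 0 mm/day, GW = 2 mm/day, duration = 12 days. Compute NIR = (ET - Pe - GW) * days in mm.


Daily deficit = ET - Pe - GW = 3 - 0 - 2 = 1 mm/day
NIR = 1 * 12 = 12 mm

12.0000 mm


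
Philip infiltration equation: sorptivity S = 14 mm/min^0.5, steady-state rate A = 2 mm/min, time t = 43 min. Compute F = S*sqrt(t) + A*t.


F = S*sqrt(t) + A*t
F = 14*sqrt(43) + 2*43
F = 14*6.557439 + 86

177.8041 mm


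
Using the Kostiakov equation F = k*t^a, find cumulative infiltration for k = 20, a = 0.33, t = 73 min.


F = k * t^a = 20 * 73^0.33
F = 20 * 4.119994

82.3999 mm


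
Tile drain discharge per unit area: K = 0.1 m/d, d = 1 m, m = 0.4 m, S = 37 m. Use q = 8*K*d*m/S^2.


q = 8*K*d*m/S^2
q = 8*0.1*1*0.4/37^2
q = 0.3200 / 1369

2.3375e-04 m/d


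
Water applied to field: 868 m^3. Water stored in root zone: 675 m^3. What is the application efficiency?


Ea = V_root / V_field * 100 = 675 / 868 * 100 = 77.7650%

77.7650 %


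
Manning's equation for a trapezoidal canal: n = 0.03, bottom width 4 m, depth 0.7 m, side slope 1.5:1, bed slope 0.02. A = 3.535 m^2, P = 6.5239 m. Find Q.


R = A/P = 3.535/6.5239 = 0.541854
Q = (1/0.03) * 3.535 * 0.541854^(2/3) * 0.02^0.5

11.0757 m^3/s


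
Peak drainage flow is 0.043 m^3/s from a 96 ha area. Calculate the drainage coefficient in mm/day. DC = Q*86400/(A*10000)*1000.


DC = Q * 86400 / (A * 10000) * 1000
DC = 0.043 * 86400 / (96 * 10000) * 1000
DC = 3715200.0000 / 960000

3.8700 mm/day


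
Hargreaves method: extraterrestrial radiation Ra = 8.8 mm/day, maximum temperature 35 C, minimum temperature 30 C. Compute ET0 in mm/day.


Tmean = (Tmax + Tmin)/2 = (35 + 30)/2 = 32.5
ET0 = 0.0023 * 8.8 * (32.5 + 17.8) * sqrt(35 - 30)
ET0 = 0.0023 * 8.8 * 50.3 * 2.236068

2.2765 mm/day


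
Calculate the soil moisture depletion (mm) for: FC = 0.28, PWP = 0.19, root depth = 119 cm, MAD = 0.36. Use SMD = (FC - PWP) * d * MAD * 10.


SMD = (FC - PWP) * d * MAD * 10
SMD = (0.28 - 0.19) * 119 * 0.36 * 10
SMD = 0.0900 * 119 * 0.36 * 10

38.5560 mm


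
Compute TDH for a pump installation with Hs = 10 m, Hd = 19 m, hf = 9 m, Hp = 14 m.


TDH = Hs + Hd + hf + Hp = 10 + 19 + 9 + 14 = 52

52 m


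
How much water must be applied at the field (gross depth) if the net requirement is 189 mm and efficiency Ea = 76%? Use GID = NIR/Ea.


Ea = 76% = 0.76
GID = NIR / Ea = 189 / 0.76 = 248.6842 mm

248.6842 mm


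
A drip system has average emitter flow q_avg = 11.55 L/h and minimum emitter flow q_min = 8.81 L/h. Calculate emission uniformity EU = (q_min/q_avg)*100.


EU = (q_min/q_avg)*100 = (8.81/11.55)*100 = 76.2771%

76.2771 %


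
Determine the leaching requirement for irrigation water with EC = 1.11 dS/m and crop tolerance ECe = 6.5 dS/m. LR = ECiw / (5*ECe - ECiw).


LR = ECiw / (5*ECe - ECiw)
LR = 1.11 / (5*6.5 - 1.11)
LR = 1.11 / 31.3900

0.0354
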